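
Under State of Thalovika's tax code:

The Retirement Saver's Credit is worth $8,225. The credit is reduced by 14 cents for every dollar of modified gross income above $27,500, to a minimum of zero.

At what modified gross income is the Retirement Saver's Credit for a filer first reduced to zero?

$86,250

The credit falls by 14% of each dollar above $27,500, so it reaches zero when the excess is $8,225 / 14% = $58,750: income = $27,500 + $58,750 = $86,250.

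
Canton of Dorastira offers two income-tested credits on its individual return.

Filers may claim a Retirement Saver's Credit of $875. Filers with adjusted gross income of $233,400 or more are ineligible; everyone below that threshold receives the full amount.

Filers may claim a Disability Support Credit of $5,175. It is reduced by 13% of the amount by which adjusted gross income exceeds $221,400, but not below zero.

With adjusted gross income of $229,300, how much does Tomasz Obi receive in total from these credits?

Retirement Saver's Credit: $229,300 is below the $233,400 cutoff, so the full $875 applies.
Disability Support Credit: 13% of the $7,900 excess over $221,400 is $1,027; credit = $5,175 − $1,027 = $4,148.
Total: $875 + $4,148 = $5,023.

$5,023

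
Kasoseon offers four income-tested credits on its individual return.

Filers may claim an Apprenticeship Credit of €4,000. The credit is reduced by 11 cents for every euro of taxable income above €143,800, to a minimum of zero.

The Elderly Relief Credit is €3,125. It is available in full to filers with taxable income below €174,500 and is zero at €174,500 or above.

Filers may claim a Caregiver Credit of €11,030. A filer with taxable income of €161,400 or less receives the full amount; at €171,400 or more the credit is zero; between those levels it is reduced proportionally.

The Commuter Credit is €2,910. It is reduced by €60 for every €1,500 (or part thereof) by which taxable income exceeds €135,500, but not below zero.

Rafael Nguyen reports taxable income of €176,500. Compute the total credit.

Apprenticeship Credit: 11% of the €32,700 excess over €143,800 is €3,597; credit = €4,000 − €3,597 = €403.
Elderly Relief Credit: €176,500 meets or exceeds the €174,500 cutoff, so the credit is €0.
Caregiver Credit: €176,500 is at or above €171,400, so the credit is €0.
Commuter Credit: income exceeds €135,500 by €41,000, which is 28 full-or-partial €1,500 increments; reduction = 28 × €60 = €1,680, leaving €1,230.
Total: €403 + €0 + €0 + €1,230 = €1,633.

€1,633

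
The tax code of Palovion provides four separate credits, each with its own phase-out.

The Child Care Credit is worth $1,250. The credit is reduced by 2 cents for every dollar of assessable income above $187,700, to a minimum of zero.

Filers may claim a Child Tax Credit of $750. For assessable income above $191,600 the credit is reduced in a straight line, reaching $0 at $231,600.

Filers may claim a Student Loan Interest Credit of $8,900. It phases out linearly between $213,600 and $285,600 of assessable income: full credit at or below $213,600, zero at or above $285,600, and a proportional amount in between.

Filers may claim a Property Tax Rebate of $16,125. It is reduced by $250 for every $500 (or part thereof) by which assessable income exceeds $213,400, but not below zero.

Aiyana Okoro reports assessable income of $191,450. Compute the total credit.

$26,950

Child Care Credit: 2% of the $3,750 excess over $187,700 is $75; credit = $1,250 − $75 = $1,175.
Child Tax Credit: $191,450 is at or below the $191,600 threshold, so the full $750 applies.
Student Loan Interest Credit: $191,450 is at or below the $213,600 threshold, so the full $8,900 applies.
Property Tax Rebate: $191,450 is at or below the $213,400 threshold, so the full $16,125 applies.
Total: $1,175 + $750 + $8,900 + $16,125 = $26,950.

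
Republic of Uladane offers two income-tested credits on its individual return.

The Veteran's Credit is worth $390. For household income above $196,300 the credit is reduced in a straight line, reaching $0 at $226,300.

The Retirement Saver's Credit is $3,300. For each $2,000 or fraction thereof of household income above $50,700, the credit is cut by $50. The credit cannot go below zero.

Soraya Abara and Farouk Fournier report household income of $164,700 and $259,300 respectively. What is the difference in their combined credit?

Soraya ($164,700): Veteran's Credit: $164,700 is at or below the $196,300 threshold, so the full $390 applies. Retirement Saver's Credit: income exceeds $50,700 by $114,000, which is 57 full-or-partial $2,000 increments; reduction = 57 × $50 = $2,850, leaving $450. total $390 + $450 = $840
Farouk ($259,300): Veteran's Credit: $259,300 is at or above $226,300, so the credit is $0. Retirement Saver's Credit: income exceeds $50,700 by $208,600 → 105 increments × $50 = $5,250 ≥ base, so the credit is $0. total $0 + $0 = $0
Difference: |$840 − $0| = $840.

$840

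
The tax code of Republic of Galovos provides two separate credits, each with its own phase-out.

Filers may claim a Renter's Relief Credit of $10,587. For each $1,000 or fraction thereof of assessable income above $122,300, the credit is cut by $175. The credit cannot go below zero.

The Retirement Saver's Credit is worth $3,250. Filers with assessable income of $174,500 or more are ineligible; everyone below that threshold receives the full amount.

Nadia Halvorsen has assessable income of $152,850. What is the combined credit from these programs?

Renter's Relief Credit: income exceeds $122,300 by $30,550, which is 31 full-or-partial $1,000 increments; reduction = 31 × $175 = $5,425, leaving $5,162.
Retirement Saver's Credit: $152,850 is below the $174,500 cutoff, so the full $3,250 applies.
Total: $5,162 + $3,250 = $8,412.

$8,412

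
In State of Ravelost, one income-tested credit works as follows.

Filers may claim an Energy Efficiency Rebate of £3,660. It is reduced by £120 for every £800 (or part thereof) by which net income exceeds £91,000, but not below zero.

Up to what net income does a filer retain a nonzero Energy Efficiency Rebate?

After 30 increments the reduction is 30 × £120 = £3,600, leaving £60; one more increment wipes it out. Increment 30 ends at excess 30 × £800 = £24,000, so the highest qualifying income is £91,000 + £24,000 = £115,000.

£115,000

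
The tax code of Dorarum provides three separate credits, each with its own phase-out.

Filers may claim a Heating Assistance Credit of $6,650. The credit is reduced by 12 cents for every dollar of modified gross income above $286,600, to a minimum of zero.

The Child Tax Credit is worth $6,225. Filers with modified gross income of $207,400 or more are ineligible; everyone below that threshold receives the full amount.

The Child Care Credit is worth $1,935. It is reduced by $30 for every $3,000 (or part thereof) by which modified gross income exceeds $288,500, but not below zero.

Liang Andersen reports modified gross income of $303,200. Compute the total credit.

$6,443

Heating Assistance Credit: 12% of the $16,600 excess over $286,600 is $1,992; credit = $6,650 − $1,992 = $4,658.
Child Tax Credit: $303,200 meets or exceeds the $207,400 cutoff, so the credit is $0.
Child Care Credit: income exceeds $288,500 by $14,700, which is 5 full-or-partial $3,000 increments; reduction = 5 × $30 = $150, leaving $1,785.
Total: $4,658 + $0 + $1,785 = $6,443.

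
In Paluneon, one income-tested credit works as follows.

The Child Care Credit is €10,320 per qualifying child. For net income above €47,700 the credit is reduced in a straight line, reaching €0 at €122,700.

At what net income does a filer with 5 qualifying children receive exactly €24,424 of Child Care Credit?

€87,200

Full credit = 5 × €10,320 = €51,600.
€24,424 is 24,424/51,600 of the full €51,600, so 27,176/51,600 of the €75,000 range has been used: income = €47,700 + €75,000 × 27,176/51,600 = €87,200.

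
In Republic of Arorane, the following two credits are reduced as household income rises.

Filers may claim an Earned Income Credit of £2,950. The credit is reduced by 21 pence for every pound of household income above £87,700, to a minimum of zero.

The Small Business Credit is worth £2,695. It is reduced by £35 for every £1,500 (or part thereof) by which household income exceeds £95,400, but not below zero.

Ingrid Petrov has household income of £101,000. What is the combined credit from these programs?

Earned Income Credit: 21% of the £13,300 excess over £87,700 is £2,793; credit = £2,950 − £2,793 = £157.
Small Business Credit: income exceeds £95,400 by £5,600, which is 4 full-or-partial £1,500 increments; reduction = 4 × £35 = £140, leaving £2,555.
Total: £157 + £2,555 = £2,712.

£2,712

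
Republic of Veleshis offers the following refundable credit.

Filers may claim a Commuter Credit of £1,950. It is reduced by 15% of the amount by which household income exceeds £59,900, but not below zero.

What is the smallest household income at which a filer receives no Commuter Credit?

The credit falls by 15% of each pound above £59,900, so it reaches zero when the excess is £1,950 / 15% = £13,000: income = £59,900 + £13,000 = £72,900.

£72,900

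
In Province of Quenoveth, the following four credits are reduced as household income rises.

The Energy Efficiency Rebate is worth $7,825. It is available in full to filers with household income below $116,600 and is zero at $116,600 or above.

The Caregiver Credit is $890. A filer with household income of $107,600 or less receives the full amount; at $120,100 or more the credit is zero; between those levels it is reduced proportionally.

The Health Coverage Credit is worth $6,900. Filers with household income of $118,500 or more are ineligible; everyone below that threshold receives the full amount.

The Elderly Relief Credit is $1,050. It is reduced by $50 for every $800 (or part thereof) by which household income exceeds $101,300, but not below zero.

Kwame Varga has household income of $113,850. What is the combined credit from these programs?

$15,420

Energy Efficiency Rebate: $113,850 is below the $116,600 cutoff, so the full $7,825 applies.
Caregiver Credit: $113,850 is $6,250 into a $12,500 phase-out range, leaving 6,250/12,500 of the credit: $890 × 6,250/12,500 = $445.
Health Coverage Credit: $113,850 is below the $118,500 cutoff, so the full $6,900 applies.
Elderly Relief Credit: income exceeds $101,300 by $12,550, which is 16 full-or-partial $800 increments; reduction = 16 × $50 = $800, leaving $250.
Total: $7,825 + $445 + $6,900 + $250 = $15,420.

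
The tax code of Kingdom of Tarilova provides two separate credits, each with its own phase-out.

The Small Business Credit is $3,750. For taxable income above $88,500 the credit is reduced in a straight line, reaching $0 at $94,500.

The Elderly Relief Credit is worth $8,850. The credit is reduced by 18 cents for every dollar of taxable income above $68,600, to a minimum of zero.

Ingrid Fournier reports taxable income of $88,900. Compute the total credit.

$8,696

Small Business Credit: $88,900 is $400 into a $6,000 phase-out range, leaving 5,600/6,000 of the credit: $3,750 × 5,600/6,000 = $3,500.
Elderly Relief Credit: 18% of the $20,300 excess over $68,600 is $3,654; credit = $8,850 − $3,654 = $5,196.
Total: $3,500 + $5,196 = $8,696.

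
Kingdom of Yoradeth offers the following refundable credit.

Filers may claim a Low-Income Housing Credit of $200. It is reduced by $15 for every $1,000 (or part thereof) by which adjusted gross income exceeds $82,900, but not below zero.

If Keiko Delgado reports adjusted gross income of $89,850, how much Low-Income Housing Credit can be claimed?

$95

Low-Income Housing Credit: income exceeds $82,900 by $6,950, which is 7 full-or-partial $1,000 increments; reduction = 7 × $15 = $105, leaving $95.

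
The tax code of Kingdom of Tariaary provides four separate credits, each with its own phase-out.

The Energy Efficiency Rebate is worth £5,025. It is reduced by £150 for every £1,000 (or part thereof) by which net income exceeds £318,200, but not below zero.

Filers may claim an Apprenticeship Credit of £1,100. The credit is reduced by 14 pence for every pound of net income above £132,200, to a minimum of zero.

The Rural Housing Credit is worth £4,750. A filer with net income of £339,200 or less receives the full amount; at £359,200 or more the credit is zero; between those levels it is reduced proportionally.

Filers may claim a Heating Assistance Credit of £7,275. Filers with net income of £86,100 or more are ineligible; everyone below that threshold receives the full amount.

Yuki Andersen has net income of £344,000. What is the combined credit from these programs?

£4,735

Energy Efficiency Rebate: income exceeds £318,200 by £25,800, which is 26 full-or-partial £1,000 increments; reduction = 26 × £150 = £3,900, leaving £1,125.
Apprenticeship Credit: 14% of the £211,800 excess over £132,200 is £29,652 ≥ base, so the credit is £0.
Rural Housing Credit: £344,000 is £4,800 into a £20,000 phase-out range, leaving 15,200/20,000 of the credit: £4,750 × 15,200/20,000 = £3,610.
Heating Assistance Credit: £344,000 meets or exceeds the £86,100 cutoff, so the credit is £0.
Total: £1,125 + £0 + £3,610 + £0 = £4,735.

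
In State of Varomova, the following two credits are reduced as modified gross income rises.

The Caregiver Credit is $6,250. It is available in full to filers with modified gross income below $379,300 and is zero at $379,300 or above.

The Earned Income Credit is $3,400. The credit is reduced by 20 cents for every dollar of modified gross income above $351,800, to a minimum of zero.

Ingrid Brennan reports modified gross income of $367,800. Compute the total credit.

Caregiver Credit: $367,800 is below the $379,300 cutoff, so the full $6,250 applies.
Earned Income Credit: 20% of the $16,000 excess over $351,800 is $3,200; credit = $3,400 − $3,200 = $200.
Total: $6,250 + $200 = $6,450.

$6,450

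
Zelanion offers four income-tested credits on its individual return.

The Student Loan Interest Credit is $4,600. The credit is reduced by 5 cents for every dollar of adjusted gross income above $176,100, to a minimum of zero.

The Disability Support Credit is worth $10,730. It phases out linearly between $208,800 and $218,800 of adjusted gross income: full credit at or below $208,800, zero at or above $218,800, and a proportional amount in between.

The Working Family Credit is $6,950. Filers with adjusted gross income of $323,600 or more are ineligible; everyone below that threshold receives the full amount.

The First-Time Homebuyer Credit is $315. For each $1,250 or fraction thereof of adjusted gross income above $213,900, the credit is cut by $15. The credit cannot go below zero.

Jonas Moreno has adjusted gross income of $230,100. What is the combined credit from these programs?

Student Loan Interest Credit: 5% of the $54,000 excess over $176,100 is $2,700; credit = $4,600 − $2,700 = $1,900.
Disability Support Credit: $230,100 is at or above $218,800, so the credit is $0.
Working Family Credit: $230,100 is below the $323,600 cutoff, so the full $6,950 applies.
First-Time Homebuyer Credit: income exceeds $213,900 by $16,200, which is 13 full-or-partial $1,250 increments; reduction = 13 × $15 = $195, leaving $120.
Total: $1,900 + $0 + $6,950 + $120 = $8,970.

$8,970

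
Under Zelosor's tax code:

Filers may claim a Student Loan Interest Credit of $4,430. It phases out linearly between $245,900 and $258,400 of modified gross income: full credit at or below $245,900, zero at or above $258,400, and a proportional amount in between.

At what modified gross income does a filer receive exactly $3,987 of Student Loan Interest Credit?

$3,987 is 3,987/4,430 of the full $4,430, so 443/4,430 of the $12,500 range has been used: income = $245,900 + $12,500 × 443/4,430 = $247,150.

$247,150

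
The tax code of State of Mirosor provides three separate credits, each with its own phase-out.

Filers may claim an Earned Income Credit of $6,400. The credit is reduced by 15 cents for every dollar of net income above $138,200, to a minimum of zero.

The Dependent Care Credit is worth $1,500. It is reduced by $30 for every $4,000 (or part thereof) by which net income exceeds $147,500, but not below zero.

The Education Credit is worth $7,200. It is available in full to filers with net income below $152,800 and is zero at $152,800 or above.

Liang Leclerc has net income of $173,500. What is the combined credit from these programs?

Earned Income Credit: 15% of the $35,300 excess over $138,200 is $5,295; credit = $6,400 − $5,295 = $1,105.
Dependent Care Credit: income exceeds $147,500 by $26,000, which is 7 full-or-partial $4,000 increments; reduction = 7 × $30 = $210, leaving $1,290.
Education Credit: $173,500 meets or exceeds the $152,800 cutoff, so the credit is $0.
Total: $1,105 + $1,290 + $0 = $2,395.

$2,395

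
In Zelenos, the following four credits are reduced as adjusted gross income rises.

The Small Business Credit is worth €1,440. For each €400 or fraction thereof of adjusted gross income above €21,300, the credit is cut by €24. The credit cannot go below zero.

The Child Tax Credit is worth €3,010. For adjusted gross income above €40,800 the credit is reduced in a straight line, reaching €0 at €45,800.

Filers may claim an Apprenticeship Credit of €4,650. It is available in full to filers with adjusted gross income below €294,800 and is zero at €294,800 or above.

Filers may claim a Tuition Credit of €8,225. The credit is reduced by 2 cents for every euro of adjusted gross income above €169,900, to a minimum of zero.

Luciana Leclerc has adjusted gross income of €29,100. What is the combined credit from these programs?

€16,845

Small Business Credit: income exceeds €21,300 by €7,800, which is 20 full-or-partial €400 increments; reduction = 20 × €24 = €480, leaving €960.
Child Tax Credit: €29,100 is at or below the €40,800 threshold, so the full €3,010 applies.
Apprenticeship Credit: €29,100 is below the €294,800 cutoff, so the full €4,650 applies.
Tuition Credit: €29,100 is at or below the €169,900 threshold, so the full €8,225 applies.
Total: €960 + €3,010 + €4,650 + €8,225 = €16,845.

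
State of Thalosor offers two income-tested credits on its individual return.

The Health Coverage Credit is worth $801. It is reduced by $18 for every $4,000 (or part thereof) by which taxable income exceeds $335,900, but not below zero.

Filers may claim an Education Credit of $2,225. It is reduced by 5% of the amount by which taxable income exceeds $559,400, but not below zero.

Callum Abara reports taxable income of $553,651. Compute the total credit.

$2,225

Health Coverage Credit: income exceeds $335,900 by $217,751 → 55 increments × $18 = $990 ≥ base, so the credit is $0.
Education Credit: $553,651 is at or below the $559,400 threshold, so the full $2,225 applies.
Total: $0 + $2,225 = $2,225.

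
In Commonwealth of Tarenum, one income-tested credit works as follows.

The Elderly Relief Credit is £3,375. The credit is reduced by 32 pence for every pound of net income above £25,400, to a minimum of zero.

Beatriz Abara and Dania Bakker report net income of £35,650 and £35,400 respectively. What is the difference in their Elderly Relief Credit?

£80

Beatriz (£35,650): Elderly Relief Credit: 32% of the £10,250 excess over £25,400 is £3,280; credit = £3,375 − £3,280 = £95.
Dania (£35,400): Elderly Relief Credit: 32% of the £10,000 excess over £25,400 is £3,200; credit = £3,375 − £3,200 = £175.
Difference: |£95 − £175| = £80.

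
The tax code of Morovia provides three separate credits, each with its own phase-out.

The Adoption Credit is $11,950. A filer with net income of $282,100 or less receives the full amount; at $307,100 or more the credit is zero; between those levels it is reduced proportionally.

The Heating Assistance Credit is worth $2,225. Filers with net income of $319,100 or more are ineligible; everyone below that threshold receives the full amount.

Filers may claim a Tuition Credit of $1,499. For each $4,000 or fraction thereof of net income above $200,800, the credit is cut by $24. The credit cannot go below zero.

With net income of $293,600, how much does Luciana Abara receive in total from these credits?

Adoption Credit: $293,600 is $11,500 into a $25,000 phase-out range, leaving 13,500/25,000 of the credit: $11,950 × 13,500/25,000 = $6,453.
Heating Assistance Credit: $293,600 is below the $319,100 cutoff, so the full $2,225 applies.
Tuition Credit: income exceeds $200,800 by $92,800, which is 24 full-or-partial $4,000 increments; reduction = 24 × $24 = $576, leaving $923.
Total: $6,453 + $2,225 + $923 = $9,601.

$9,601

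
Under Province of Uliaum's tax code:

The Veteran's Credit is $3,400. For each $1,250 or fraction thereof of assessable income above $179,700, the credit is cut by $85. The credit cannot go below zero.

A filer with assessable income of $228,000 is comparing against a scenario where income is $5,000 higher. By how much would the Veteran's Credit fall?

At $228,000 — income exceeds $179,700 by $48,300, which is 39 full-or-partial $1,250 increments; reduction = 39 × $85 = $3,315, leaving $85.
At $233,000 — income exceeds $179,700 by $53,300 → 43 increments × $85 = $3,655 ≥ base, so the credit is $0.
Lost: $85 − $0 = $85.

$85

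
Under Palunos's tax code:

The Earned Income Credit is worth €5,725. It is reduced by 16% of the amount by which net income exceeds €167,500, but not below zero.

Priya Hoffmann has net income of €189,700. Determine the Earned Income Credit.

Earned Income Credit: 16% of the €22,200 excess over €167,500 is €3,552; credit = €5,725 − €3,552 = €2,173.

€2,173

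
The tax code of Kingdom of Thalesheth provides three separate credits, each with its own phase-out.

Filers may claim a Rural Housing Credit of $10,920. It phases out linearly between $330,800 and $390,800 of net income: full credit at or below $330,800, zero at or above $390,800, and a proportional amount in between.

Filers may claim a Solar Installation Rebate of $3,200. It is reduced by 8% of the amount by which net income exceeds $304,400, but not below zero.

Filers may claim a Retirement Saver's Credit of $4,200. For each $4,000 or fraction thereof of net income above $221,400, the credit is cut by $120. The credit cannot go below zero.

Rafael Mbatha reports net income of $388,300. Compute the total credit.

$455

Rural Housing Credit: $388,300 is $57,500 into a $60,000 phase-out range, leaving 2,500/60,000 of the credit: $10,920 × 2,500/60,000 = $455.
Solar Installation Rebate: 8% of the $83,900 excess over $304,400 is $6,712 ≥ base, so the credit is $0.
Retirement Saver's Credit: income exceeds $221,400 by $166,900 → 42 increments × $120 = $5,040 ≥ base, so the credit is $0.
Total: $455 + $0 + $0 = $455.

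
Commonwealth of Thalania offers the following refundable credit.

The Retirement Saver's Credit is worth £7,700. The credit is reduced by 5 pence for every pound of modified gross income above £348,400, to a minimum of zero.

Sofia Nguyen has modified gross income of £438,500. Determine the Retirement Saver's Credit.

£3,195

Retirement Saver's Credit: 5% of the £90,100 excess over £348,400 is £4,505; credit = £7,700 − £4,505 = £3,195.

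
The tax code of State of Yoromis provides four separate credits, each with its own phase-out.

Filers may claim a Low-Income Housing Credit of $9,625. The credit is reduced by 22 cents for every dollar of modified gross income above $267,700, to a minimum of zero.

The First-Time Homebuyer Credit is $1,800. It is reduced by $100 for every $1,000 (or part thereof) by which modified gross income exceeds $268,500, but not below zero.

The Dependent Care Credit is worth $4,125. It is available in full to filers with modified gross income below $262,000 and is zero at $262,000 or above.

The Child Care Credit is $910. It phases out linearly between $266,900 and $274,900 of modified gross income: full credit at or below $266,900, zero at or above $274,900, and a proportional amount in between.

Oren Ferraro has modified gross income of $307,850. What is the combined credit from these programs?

$792

Low-Income Housing Credit: 22% of the $40,150 excess over $267,700 is $8,833; credit = $9,625 − $8,833 = $792.
First-Time Homebuyer Credit: income exceeds $268,500 by $39,350 → 40 increments × $100 = $4,000 ≥ base, so the credit is $0.
Dependent Care Credit: $307,850 meets or exceeds the $262,000 cutoff, so the credit is $0.
Child Care Credit: $307,850 is at or above $274,900, so the credit is $0.
Total: $792 + $0 + $0 + $0 = $792.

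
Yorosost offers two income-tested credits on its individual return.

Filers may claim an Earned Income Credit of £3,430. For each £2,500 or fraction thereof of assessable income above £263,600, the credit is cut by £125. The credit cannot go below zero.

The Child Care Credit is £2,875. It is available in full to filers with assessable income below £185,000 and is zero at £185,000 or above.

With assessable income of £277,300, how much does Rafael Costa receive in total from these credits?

Earned Income Credit: income exceeds £263,600 by £13,700, which is 6 full-or-partial £2,500 increments; reduction = 6 × £125 = £750, leaving £2,680.
Child Care Credit: £277,300 meets or exceeds the £185,000 cutoff, so the credit is £0.
Total: £2,680 + £0 = £2,680.

£2,680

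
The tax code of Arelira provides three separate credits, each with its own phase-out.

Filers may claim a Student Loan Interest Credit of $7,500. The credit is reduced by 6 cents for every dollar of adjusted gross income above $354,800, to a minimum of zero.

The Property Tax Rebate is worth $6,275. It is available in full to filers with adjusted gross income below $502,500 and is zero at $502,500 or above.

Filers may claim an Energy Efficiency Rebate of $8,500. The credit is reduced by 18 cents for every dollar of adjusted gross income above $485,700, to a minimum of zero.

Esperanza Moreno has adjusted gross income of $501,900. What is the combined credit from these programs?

Student Loan Interest Credit: 6% of the $147,100 excess over $354,800 is $8,826 ≥ base, so the credit is $0.
Property Tax Rebate: $501,900 is below the $502,500 cutoff, so the full $6,275 applies.
Energy Efficiency Rebate: 18% of the $16,200 excess over $485,700 is $2,916; credit = $8,500 − $2,916 = $5,584.
Total: $0 + $6,275 + $5,584 = $11,859.

$11,859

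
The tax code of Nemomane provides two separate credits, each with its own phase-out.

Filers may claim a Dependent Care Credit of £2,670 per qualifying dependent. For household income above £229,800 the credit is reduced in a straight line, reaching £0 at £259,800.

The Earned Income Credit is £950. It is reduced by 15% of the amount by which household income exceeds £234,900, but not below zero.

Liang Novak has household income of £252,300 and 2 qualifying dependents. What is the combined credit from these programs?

Dependent Care Credit: base = 2 × £2,670 = £5,340. £252,300 is £22,500 into a £30,000 phase-out range, leaving 7,500/30,000 of the credit: £5,340 × 7,500/30,000 = £1,335.
Earned Income Credit: 15% of the £17,400 excess over £234,900 is £2,610 ≥ base, so the credit is £0.
Total: £1,335 + £0 = £1,335.

£1,335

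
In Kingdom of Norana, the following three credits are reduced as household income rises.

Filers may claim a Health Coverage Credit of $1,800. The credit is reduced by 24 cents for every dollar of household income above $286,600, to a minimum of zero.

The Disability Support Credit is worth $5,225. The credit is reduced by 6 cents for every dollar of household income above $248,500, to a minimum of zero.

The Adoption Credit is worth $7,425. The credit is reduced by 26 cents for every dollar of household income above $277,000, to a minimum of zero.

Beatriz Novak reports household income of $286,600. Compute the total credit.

Health Coverage Credit: $286,600 is at or below the $286,600 threshold, so the full $1,800 applies.
Disability Support Credit: 6% of the $38,100 excess over $248,500 is $2,286; credit = $5,225 − $2,286 = $2,939.
Adoption Credit: 26% of the $9,600 excess over $277,000 is $2,496; credit = $7,425 − $2,496 = $4,929.
Total: $1,800 + $2,939 + $4,929 = $9,668.

$9,668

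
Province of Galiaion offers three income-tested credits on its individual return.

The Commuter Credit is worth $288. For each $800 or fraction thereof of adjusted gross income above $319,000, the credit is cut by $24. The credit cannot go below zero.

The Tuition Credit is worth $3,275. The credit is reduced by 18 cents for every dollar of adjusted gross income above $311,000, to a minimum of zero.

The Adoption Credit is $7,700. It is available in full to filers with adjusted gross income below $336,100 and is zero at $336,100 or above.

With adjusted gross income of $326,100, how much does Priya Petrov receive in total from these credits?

Commuter Credit: income exceeds $319,000 by $7,100, which is 9 full-or-partial $800 increments; reduction = 9 × $24 = $216, leaving $72.
Tuition Credit: 18% of the $15,100 excess over $311,000 is $2,718; credit = $3,275 − $2,718 = $557.
Adoption Credit: $326,100 is below the $336,100 cutoff, so the full $7,700 applies.
Total: $72 + $557 + $7,700 = $8,329.

$8,329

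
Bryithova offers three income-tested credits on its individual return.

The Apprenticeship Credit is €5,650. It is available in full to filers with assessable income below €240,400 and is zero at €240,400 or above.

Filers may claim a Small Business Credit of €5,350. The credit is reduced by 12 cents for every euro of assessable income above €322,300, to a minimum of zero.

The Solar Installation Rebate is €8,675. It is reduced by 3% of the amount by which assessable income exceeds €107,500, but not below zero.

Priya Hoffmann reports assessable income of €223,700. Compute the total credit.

€16,189

Apprenticeship Credit: €223,700 is below the €240,400 cutoff, so the full €5,650 applies.
Small Business Credit: €223,700 is at or below the €322,300 threshold, so the full €5,350 applies.
Solar Installation Rebate: 3% of the €116,200 excess over €107,500 is €3,486; credit = €8,675 − €3,486 = €5,189.
Total: €5,650 + €5,350 + €5,189 = €16,189.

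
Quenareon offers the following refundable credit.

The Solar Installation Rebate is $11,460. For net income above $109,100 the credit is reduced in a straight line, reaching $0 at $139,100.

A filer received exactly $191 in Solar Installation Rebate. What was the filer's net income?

$191 is 191/11,460 of the full $11,460, so 11,269/11,460 of the $30,000 range has been used: income = $109,100 + $30,000 × 11,269/11,460 = $138,600.

$138,600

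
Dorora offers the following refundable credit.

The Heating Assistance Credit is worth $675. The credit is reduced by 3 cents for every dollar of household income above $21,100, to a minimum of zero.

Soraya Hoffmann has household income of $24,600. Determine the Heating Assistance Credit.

Heating Assistance Credit: 3% of the $3,500 excess over $21,100 is $105; credit = $675 − $105 = $570.

$570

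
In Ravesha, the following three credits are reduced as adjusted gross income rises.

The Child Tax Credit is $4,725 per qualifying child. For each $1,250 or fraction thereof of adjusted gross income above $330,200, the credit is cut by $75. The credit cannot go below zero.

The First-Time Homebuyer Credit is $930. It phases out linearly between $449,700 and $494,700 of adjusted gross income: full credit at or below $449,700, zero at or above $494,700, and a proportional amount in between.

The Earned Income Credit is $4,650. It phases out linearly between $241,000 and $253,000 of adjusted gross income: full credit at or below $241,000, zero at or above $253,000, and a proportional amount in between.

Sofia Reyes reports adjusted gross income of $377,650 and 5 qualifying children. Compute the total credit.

$21,705

Child Tax Credit: base = 5 × $4,725 = $23,625. income exceeds $330,200 by $47,450, which is 38 full-or-partial $1,250 increments; reduction = 38 × $75 = $2,850, leaving $20,775.
First-Time Homebuyer Credit: $377,650 is at or below the $449,700 threshold, so the full $930 applies.
Earned Income Credit: $377,650 is at or above $253,000, so the credit is $0.
Total: $20,775 + $930 + $0 = $21,705.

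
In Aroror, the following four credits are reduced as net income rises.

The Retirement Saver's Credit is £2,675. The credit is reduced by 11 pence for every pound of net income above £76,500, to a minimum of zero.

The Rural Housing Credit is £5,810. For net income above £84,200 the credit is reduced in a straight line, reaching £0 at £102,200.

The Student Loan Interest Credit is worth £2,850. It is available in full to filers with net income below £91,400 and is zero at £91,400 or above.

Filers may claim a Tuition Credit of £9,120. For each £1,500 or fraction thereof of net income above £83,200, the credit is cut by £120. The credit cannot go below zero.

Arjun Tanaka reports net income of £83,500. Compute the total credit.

£19,565

Retirement Saver's Credit: 11% of the £7,000 excess over £76,500 is £770; credit = £2,675 − £770 = £1,905.
Rural Housing Credit: £83,500 is at or below the £84,200 threshold, so the full £5,810 applies.
Student Loan Interest Credit: £83,500 is below the £91,400 cutoff, so the full £2,850 applies.
Tuition Credit: income exceeds £83,200 by £300, which is 1 full-or-partial £1,500 increment; reduction = 1 × £120 = £120, leaving £9,000.
Total: £1,905 + £5,810 + £2,850 + £9,000 = £19,565.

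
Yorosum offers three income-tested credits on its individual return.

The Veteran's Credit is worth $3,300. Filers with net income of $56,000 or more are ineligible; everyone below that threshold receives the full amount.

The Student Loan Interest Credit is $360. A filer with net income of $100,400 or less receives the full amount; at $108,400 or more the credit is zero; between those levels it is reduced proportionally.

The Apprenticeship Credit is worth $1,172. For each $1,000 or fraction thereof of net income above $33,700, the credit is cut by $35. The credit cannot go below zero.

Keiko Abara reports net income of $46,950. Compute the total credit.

Veteran's Credit: $46,950 is below the $56,000 cutoff, so the full $3,300 applies.
Student Loan Interest Credit: $46,950 is at or below the $100,400 threshold, so the full $360 applies.
Apprenticeship Credit: income exceeds $33,700 by $13,250, which is 14 full-or-partial $1,000 increments; reduction = 14 × $35 = $490, leaving $682.
Total: $3,300 + $360 + $682 = $4,342.

$4,342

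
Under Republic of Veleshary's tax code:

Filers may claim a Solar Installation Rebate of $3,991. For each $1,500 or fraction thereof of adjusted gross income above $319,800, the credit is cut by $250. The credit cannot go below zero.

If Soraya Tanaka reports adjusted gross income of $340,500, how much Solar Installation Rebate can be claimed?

Solar Installation Rebate: income exceeds $319,800 by $20,700, which is 14 full-or-partial $1,500 increments; reduction = 14 × $250 = $3,500, leaving $491.

$491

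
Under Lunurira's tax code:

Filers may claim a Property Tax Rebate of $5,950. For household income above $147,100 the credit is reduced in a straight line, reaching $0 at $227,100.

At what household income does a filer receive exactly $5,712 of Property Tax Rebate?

$5,712 is 5,712/5,950 of the full $5,950, so 238/5,950 of the $80,000 range has been used: income = $147,100 + $80,000 × 238/5,950 = $150,300.

$150,300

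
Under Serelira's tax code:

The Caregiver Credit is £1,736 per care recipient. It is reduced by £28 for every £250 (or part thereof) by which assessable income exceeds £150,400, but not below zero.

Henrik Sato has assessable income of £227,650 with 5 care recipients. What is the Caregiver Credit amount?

Caregiver Credit: base = 5 × £1,736 = £8,680. income exceeds £150,400 by £77,250, which is 309 full-or-partial £250 increments; reduction = 309 × £28 = £8,652, leaving £28.

£28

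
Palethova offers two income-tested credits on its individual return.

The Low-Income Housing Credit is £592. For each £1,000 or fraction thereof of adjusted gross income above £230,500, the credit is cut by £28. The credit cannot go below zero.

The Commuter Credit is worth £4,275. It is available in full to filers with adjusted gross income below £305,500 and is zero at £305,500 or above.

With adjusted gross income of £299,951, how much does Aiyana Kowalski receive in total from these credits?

£4,275

Low-Income Housing Credit: income exceeds £230,500 by £69,451 → 70 increments × £28 = £1,960 ≥ base, so the credit is £0.
Commuter Credit: £299,951 is below the £305,500 cutoff, so the full £4,275 applies.
Total: £0 + £4,275 = £4,275.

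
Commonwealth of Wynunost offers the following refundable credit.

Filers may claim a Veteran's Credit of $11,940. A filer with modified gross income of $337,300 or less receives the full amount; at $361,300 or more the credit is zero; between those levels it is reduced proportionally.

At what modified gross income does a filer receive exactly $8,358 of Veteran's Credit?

$344,500

$8,358 is 8,358/11,940 of the full $11,940, so 3,582/11,940 of the $24,000 range has been used: income = $337,300 + $24,000 × 3,582/11,940 = $344,500.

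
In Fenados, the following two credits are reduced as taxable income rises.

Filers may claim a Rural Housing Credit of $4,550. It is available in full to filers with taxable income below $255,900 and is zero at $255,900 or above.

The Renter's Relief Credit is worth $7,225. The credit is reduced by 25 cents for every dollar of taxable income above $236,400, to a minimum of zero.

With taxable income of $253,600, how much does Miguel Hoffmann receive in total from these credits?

Rural Housing Credit: $253,600 is below the $255,900 cutoff, so the full $4,550 applies.
Renter's Relief Credit: 25% of the $17,200 excess over $236,400 is $4,300; credit = $7,225 − $4,300 = $2,925.
Total: $4,550 + $2,925 = $7,475.

$7,475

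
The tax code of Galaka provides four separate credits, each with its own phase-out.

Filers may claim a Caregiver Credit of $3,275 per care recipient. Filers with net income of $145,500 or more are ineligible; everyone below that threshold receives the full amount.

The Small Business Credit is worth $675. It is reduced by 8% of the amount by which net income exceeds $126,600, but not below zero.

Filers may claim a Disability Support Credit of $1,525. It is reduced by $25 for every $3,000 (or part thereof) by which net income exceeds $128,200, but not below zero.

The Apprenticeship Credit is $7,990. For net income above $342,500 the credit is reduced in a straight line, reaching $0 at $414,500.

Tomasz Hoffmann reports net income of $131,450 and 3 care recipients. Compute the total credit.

$19,577

Caregiver Credit: base = 3 × $3,275 = $9,825. $131,450 is below the $145,500 cutoff, so the full $9,825 applies.
Small Business Credit: 8% of the $4,850 excess over $126,600 is $388; credit = $675 − $388 = $287.
Disability Support Credit: income exceeds $128,200 by $3,250, which is 2 full-or-partial $3,000 increments; reduction = 2 × $25 = $50, leaving $1,475.
Apprenticeship Credit: $131,450 is at or below the $342,500 threshold, so the full $7,990 applies.
Total: $9,825 + $287 + $1,475 + $7,990 = $19,577.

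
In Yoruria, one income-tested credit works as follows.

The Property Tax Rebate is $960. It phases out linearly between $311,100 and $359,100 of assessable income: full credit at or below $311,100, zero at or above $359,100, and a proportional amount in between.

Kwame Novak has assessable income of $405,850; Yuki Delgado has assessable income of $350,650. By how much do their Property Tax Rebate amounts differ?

Kwame ($405,850): Property Tax Rebate: $405,850 is at or above $359,100, so the credit is $0.
Yuki ($350,650): Property Tax Rebate: $350,650 is $39,550 into a $48,000 phase-out range, leaving 8,450/48,000 of the credit: $960 × 8,450/48,000 = $169.
Difference: |$0 − $169| = $169.

$169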